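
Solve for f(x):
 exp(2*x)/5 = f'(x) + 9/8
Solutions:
 f(x) = C1 - 9*x/8 + exp(2*x)/10


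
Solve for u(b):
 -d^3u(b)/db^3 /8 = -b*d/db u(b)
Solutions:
 u(b) = C1 + Integral(C2*airyai(2*b) + C3*airybi(2*b), b)


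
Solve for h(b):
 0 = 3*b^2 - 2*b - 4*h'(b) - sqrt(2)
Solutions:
 h(b) = C1 + b^3/4 - b^2/4 - sqrt(2)*b/4


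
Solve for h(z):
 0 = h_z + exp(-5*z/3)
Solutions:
 h(z) = C1 + 3*exp(-5*z/3)/5


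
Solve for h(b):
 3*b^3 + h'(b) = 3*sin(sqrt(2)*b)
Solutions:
 h(b) = C1 - 3*b^4/4 - 3*sqrt(2)*cos(sqrt(2)*b)/2


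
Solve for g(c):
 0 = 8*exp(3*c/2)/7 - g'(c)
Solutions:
 g(c) = C1 + 16*exp(3*c/2)/21


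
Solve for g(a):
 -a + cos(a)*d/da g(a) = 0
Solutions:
 g(a) = C1 + Integral(a/cos(a), a)


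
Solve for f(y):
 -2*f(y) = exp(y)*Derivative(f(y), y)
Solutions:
 f(y) = C1*exp(2*exp(-y))


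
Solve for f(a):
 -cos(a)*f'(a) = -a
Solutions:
 f(a) = C1 + Integral(a/cos(a), a)


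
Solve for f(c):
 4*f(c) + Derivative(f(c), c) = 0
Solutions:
 f(c) = C1*exp(-4*c)


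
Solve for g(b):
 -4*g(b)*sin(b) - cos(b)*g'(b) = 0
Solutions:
 g(b) = C1*cos(b)^4


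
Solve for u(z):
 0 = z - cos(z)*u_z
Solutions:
 u(z) = C1 + Integral(z/cos(z), z)


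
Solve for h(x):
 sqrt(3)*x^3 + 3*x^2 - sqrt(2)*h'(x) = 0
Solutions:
 h(x) = C1 + sqrt(6)*x^4/8 + sqrt(2)*x^3/2


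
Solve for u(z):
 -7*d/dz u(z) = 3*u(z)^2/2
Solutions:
 u(z) = 14/(C1 + 3*z)


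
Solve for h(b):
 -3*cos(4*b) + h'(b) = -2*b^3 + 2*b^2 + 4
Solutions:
 h(b) = C1 - b^4/2 + 2*b^3/3 + 4*b + 3*sin(4*b)/4


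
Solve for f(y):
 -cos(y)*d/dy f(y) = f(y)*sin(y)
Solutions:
 f(y) = C1*cos(y)


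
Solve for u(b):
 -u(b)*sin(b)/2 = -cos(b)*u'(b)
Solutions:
 u(b) = C1/sqrt(cos(b))


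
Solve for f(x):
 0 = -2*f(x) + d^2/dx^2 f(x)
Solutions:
 f(x) = C1*exp(-sqrt(2)*x) + C2*exp(sqrt(2)*x)


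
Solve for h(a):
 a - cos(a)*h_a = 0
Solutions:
 h(a) = C1 + Integral(a/cos(a), a)


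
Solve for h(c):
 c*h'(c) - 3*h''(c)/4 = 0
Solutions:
 h(c) = C1 + C2*erfi(sqrt(6)*c/3)


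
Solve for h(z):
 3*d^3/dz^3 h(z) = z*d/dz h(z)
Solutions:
 h(z) = C1 + Integral(C2*airyai(3^(2/3)*z/3) + C3*airybi(3^(2/3)*z/3), z)


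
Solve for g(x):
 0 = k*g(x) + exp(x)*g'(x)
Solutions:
 g(x) = C1*exp(k*exp(-x))


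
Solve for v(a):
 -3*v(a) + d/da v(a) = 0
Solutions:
 v(a) = C1*exp(3*a)


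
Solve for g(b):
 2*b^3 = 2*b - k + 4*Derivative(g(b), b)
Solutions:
 g(b) = C1 + b^4/8 - b^2/4 + b*k/4


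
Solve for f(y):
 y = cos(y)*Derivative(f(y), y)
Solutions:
 f(y) = C1 + Integral(y/cos(y), y)


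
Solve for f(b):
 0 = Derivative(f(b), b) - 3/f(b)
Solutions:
 f(b) = -sqrt(C1 + 6*b)
 f(b) = sqrt(C1 + 6*b)


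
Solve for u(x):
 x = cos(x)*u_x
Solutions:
 u(x) = C1 + Integral(x/cos(x), x)


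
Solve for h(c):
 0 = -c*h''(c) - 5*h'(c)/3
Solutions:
 h(c) = C1 + C2/c^(2/3)


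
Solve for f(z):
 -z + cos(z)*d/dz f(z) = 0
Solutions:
 f(z) = C1 + Integral(z/cos(z), z)


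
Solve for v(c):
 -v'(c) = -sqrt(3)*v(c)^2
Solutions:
 v(c) = -1/(C1 + sqrt(3)*c)


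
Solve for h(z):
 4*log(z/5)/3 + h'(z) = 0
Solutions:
 h(z) = C1 - 4*z*log(z)/3 + 4*z/3 + 4*z*log(5)/3


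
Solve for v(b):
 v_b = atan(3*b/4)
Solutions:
 v(b) = C1 + b*atan(3*b/4) - 2*log(9*b^2 + 16)/3


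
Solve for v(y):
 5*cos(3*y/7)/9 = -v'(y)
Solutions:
 v(y) = C1 - 35*sin(3*y/7)/27


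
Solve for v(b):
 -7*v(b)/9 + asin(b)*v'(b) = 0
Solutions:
 v(b) = C1*exp(7*Integral(1/asin(b), b)/9)


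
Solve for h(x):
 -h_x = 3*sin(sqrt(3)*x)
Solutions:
 h(x) = C1 + sqrt(3)*cos(sqrt(3)*x)


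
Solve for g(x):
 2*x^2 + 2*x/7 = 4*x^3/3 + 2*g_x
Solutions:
 g(x) = C1 - x^4/6 + x^3/3 + x^2/14


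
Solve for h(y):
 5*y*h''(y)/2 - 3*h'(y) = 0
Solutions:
 h(y) = C1 + C2*y^(11/5)


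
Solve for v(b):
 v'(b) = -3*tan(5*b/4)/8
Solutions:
 v(b) = C1 + 3*log(cos(5*b/4))/10


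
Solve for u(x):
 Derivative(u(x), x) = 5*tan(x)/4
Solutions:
 u(x) = C1 - 5*log(cos(x))/4


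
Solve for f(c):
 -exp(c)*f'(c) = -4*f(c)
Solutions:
 f(c) = C1*exp(-4*exp(-c))


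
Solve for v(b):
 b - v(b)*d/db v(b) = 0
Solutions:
 v(b) = -sqrt(C1 + b^2)
 v(b) = sqrt(C1 + b^2)


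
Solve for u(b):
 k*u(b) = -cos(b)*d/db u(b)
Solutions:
 u(b) = C1*exp(k*(log(sin(b) - 1) - log(sin(b) + 1))/2)


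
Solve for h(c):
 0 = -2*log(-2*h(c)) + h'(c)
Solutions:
 -Integral(1/(log(-_y) + log(2)), (_y, h(c)))/2 = C1 - c


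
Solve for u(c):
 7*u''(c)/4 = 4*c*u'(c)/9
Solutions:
 u(c) = C1 + C2*erfi(2*sqrt(14)*c/21)


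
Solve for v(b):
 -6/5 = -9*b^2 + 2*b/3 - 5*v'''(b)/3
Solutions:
 v(b) = C1 + C2*b + C3*b^2 - 9*b^5/100 + b^4/60 + 3*b^3/25


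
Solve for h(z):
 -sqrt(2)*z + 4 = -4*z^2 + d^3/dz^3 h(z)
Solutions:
 h(z) = C1 + C2*z + C3*z^2 + z^5/15 - sqrt(2)*z^4/24 + 2*z^3/3


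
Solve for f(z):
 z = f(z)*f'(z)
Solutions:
 f(z) = -sqrt(C1 + z^2)
 f(z) = sqrt(C1 + z^2)


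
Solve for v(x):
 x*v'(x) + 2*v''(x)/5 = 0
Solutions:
 v(x) = C1 + C2*erf(sqrt(5)*x/2)


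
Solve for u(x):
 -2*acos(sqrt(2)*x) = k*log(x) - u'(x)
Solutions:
 u(x) = C1 + k*x*(log(x) - 1) + 2*x*acos(sqrt(2)*x) - sqrt(2)*sqrt(1 - 2*x^2)


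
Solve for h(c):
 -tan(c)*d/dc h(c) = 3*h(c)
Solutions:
 h(c) = C1/sin(c)^3


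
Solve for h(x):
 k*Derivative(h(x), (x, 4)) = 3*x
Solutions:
 h(x) = C1 + C2*x + C3*x^2 + C4*x^3 + x^5/(40*k)


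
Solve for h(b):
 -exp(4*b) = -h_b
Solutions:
 h(b) = C1 + exp(4*b)/4


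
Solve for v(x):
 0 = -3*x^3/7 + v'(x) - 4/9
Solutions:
 v(x) = C1 + 3*x^4/28 + 4*x/9


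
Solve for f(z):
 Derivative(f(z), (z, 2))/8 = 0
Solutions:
 f(z) = C1 + C2*z


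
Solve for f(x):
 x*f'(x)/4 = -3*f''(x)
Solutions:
 f(x) = C1 + C2*erf(sqrt(6)*x/12)


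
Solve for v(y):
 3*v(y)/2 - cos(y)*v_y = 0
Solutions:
 v(y) = C1*(sin(y) + 1)^(3/4)/(sin(y) - 1)^(3/4)


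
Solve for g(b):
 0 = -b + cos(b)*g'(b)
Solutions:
 g(b) = C1 + Integral(b/cos(b), b)


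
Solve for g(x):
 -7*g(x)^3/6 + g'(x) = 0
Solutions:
 g(x) = -sqrt(3)*sqrt(-1/(C1 + 7*x))
 g(x) = sqrt(3)*sqrt(-1/(C1 + 7*x))


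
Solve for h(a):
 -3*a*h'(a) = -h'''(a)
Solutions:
 h(a) = C1 + Integral(C2*airyai(3^(1/3)*a) + C3*airybi(3^(1/3)*a), a)


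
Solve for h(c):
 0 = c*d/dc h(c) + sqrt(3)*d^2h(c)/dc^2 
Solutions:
 h(c) = C1 + C2*erf(sqrt(2)*3^(3/4)*c/6)


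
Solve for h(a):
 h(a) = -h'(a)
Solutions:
 h(a) = C1*exp(-a)


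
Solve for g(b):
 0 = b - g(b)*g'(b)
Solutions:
 g(b) = -sqrt(C1 + b^2)
 g(b) = sqrt(C1 + b^2)


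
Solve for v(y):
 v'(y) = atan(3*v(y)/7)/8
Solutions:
 Integral(1/atan(3*_y/7), (_y, v(y))) = C1 + y/8


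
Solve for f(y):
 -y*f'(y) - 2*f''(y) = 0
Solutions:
 f(y) = C1 + C2*erf(y/2)


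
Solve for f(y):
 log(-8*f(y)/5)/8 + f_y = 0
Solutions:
 8*Integral(1/(log(-_y) - log(5) + 3*log(2)), (_y, f(y))) = C1 - y


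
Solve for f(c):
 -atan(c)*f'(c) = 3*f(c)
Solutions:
 f(c) = C1*exp(-3*Integral(1/atan(c), c))


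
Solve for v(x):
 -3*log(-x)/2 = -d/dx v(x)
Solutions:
 v(x) = C1 + 3*x*log(-x)/2 - 3*x/2


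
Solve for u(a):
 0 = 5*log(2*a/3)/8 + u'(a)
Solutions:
 u(a) = C1 - 5*a*log(a)/8 - 5*a*log(2)/8 + 5*a/8 + 5*a*log(3)/8


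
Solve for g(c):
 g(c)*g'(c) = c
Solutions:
 g(c) = -sqrt(C1 + c^2)
 g(c) = sqrt(C1 + c^2)


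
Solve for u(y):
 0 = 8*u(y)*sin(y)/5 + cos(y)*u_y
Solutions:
 u(y) = C1*cos(y)^(8/5)


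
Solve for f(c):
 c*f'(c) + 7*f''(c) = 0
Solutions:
 f(c) = C1 + C2*erf(sqrt(14)*c/14)


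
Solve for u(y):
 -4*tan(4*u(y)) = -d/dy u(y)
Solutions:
 u(y) = -asin(C1*exp(16*y))/4 + pi/4
 u(y) = asin(C1*exp(16*y))/4


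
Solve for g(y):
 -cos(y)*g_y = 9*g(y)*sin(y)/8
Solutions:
 g(y) = C1*cos(y)^(9/8)


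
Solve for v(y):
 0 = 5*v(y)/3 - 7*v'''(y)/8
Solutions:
 v(y) = C3*exp(2*21^(2/3)*5^(1/3)*y/21) + (C1*sin(3^(1/6)*5^(1/3)*7^(2/3)*y/7) + C2*cos(3^(1/6)*5^(1/3)*7^(2/3)*y/7))*exp(-21^(2/3)*5^(1/3)*y/21)


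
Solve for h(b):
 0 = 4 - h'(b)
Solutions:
 h(b) = C1 + 4*b


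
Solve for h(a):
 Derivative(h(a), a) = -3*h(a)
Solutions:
 h(a) = C1*exp(-3*a)


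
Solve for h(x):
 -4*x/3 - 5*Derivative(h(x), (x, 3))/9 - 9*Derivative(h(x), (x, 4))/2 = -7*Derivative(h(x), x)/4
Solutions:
 h(x) = C1 + C2*exp(-x*(200*2^(2/3)/(729*sqrt(234197481) + 11156261)^(1/3) + 40 + 2^(1/3)*(729*sqrt(234197481) + 11156261)^(1/3))/972)*sin(2^(1/3)*sqrt(3)*x*(-(729*sqrt(234197481) + 11156261)^(1/3) + 200*2^(1/3)/(729*sqrt(234197481) + 11156261)^(1/3))/972) + C3*exp(-x*(200*2^(2/3)/(729*sqrt(234197481) + 11156261)^(1/3) + 40 + 2^(1/3)*(729*sqrt(234197481) + 11156261)^(1/3))/972)*cos(2^(1/3)*sqrt(3)*x*(-(729*sqrt(234197481) + 11156261)^(1/3) + 200*2^(1/3)/(729*sqrt(234197481) + 11156261)^(1/3))/972) + C4*exp(x*(-20 + 200*2^(2/3)/(729*sqrt(234197481) + 11156261)^(1/3) + 2^(1/3)*(729*sqrt(234197481) + 11156261)^(1/3))/486) + 8*x^2/21


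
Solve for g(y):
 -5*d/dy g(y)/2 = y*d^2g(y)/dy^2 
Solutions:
 g(y) = C1 + C2/y^(3/2)


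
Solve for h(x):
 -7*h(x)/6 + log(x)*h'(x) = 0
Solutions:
 h(x) = C1*exp(7*li(x)/6)


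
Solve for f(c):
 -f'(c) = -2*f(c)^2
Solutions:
 f(c) = -1/(C1 + 2*c)


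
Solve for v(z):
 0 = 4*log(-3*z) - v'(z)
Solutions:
 v(z) = C1 + 4*z*log(-z) + 4*z*(-1 + log(3))


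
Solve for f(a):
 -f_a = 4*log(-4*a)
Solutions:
 f(a) = C1 - 4*a*log(-a) + 4*a*(1 - 2*log(2))


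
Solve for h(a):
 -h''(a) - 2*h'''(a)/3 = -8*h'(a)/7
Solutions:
 h(a) = C1 + C2*exp(a*(-21 + sqrt(1785))/28) + C3*exp(-a*(21 + sqrt(1785))/28)


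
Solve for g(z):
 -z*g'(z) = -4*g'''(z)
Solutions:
 g(z) = C1 + Integral(C2*airyai(2^(1/3)*z/2) + C3*airybi(2^(1/3)*z/2), z)


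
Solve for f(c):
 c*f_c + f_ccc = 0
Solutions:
 f(c) = C1 + Integral(C2*airyai(-c) + C3*airybi(-c), c)


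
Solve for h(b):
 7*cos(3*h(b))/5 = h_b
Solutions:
 -7*b/5 - log(sin(3*h(b)) - 1)/6 + log(sin(3*h(b)) + 1)/6 = C1


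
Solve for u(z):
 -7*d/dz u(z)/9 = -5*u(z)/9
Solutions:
 u(z) = C1*exp(5*z/7)


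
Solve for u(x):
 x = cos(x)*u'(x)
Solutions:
 u(x) = C1 + Integral(x/cos(x), x)


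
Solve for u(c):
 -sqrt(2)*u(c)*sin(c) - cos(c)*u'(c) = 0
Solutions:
 u(c) = C1*cos(c)^(sqrt(2))


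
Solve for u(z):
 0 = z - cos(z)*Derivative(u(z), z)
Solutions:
 u(z) = C1 + Integral(z/cos(z), z)


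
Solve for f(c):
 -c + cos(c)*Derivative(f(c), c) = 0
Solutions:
 f(c) = C1 + Integral(c/cos(c), c)


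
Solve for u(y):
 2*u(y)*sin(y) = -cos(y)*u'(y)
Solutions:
 u(y) = C1*cos(y)^2


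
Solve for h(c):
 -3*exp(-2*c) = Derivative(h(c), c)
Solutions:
 h(c) = C1 + 3*exp(-2*c)/2


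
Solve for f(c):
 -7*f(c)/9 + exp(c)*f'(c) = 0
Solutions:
 f(c) = C1*exp(-7*exp(-c)/9)


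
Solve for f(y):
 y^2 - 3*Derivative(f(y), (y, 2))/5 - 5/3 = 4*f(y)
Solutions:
 f(y) = C1*sin(2*sqrt(15)*y/3) + C2*cos(2*sqrt(15)*y/3) + y^2/4 - 59/120


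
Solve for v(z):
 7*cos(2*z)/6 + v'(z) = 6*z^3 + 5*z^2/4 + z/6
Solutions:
 v(z) = C1 + 3*z^4/2 + 5*z^3/12 + z^2/12 - 7*sin(2*z)/12


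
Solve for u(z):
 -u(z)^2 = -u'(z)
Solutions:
 u(z) = -1/(C1 + z)


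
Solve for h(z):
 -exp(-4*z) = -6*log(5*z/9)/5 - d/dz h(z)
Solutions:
 h(z) = C1 - 6*z*log(z)/5 + 6*z*(-log(5) + 1 + 2*log(3))/5 - exp(-4*z)/4


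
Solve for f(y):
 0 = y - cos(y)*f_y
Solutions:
 f(y) = C1 + Integral(y/cos(y), y)


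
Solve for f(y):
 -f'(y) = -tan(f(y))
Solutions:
 f(y) = pi - asin(C1*exp(y))
 f(y) = asin(C1*exp(y))


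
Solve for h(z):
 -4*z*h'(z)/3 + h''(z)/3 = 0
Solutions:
 h(z) = C1 + C2*erfi(sqrt(2)*z)


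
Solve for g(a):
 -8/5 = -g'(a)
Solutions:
 g(a) = C1 + 8*a/5


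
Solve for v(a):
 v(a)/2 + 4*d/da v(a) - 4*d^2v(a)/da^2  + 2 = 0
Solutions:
 v(a) = C1*exp(a*(2 - sqrt(6))/4) + C2*exp(a*(2 + sqrt(6))/4) - 4


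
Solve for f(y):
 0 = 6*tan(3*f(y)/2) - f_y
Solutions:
 f(y) = -2*asin(C1*exp(9*y))/3 + 2*pi/3
 f(y) = 2*asin(C1*exp(9*y))/3


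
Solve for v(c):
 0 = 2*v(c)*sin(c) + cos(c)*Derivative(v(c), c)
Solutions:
 v(c) = C1*cos(c)^2


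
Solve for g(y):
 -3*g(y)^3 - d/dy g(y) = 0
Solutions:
 g(y) = -sqrt(2)*sqrt(-1/(C1 - 3*y))/2
 g(y) = sqrt(2)*sqrt(-1/(C1 - 3*y))/2


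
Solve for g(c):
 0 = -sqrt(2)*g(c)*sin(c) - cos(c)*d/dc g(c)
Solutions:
 g(c) = C1*cos(c)^(sqrt(2))


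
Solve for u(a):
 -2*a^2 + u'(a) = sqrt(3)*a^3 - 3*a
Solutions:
 u(a) = C1 + sqrt(3)*a^4/4 + 2*a^3/3 - 3*a^2/2


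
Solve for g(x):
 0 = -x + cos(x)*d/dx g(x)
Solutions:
 g(x) = C1 + Integral(x/cos(x), x)


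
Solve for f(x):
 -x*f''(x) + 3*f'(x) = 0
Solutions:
 f(x) = C1 + C2*x^4


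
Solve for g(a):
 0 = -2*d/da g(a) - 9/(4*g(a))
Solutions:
 g(a) = -sqrt(C1 - 9*a)/2
 g(a) = sqrt(C1 - 9*a)/2


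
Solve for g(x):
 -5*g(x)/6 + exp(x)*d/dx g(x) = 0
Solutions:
 g(x) = C1*exp(-5*exp(-x)/6)


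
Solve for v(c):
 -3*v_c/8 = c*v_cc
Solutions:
 v(c) = C1 + C2*c^(5/8)


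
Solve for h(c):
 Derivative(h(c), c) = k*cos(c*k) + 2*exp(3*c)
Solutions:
 h(c) = C1 + 2*exp(3*c)/3 + sin(c*k)


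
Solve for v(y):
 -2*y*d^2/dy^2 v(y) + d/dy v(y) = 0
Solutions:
 v(y) = C1 + C2*y^(3/2)


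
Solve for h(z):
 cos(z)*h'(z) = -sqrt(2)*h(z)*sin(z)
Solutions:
 h(z) = C1*cos(z)^(sqrt(2))


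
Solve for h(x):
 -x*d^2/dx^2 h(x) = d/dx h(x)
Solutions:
 h(x) = C1 + C2*log(x)


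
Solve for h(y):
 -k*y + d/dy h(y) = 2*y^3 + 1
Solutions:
 h(y) = C1 + k*y^2/2 + y^4/2 + y


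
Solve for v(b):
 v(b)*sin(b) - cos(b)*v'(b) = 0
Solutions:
 v(b) = C1/cos(b)


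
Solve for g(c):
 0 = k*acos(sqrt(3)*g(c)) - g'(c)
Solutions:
 Integral(1/acos(sqrt(3)*_y), (_y, g(c))) = C1 + c*k


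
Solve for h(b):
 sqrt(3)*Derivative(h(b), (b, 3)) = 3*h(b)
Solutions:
 h(b) = C3*exp(3^(1/6)*b) + (C1*sin(3^(2/3)*b/2) + C2*cos(3^(2/3)*b/2))*exp(-3^(1/6)*b/2)


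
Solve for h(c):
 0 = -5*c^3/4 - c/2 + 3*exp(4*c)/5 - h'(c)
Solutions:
 h(c) = C1 - 5*c^4/16 - c^2/4 + 3*exp(4*c)/20


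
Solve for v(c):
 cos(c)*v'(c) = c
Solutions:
 v(c) = C1 + Integral(c/cos(c), c)


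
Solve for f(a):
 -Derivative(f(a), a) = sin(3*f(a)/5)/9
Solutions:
 a/9 + 5*log(cos(3*f(a)/5) - 1)/6 - 5*log(cos(3*f(a)/5) + 1)/6 = C1


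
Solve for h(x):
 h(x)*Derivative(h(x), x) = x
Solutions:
 h(x) = -sqrt(C1 + x^2)
 h(x) = sqrt(C1 + x^2)


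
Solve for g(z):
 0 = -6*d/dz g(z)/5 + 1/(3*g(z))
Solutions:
 g(z) = -sqrt(C1 + 5*z)/3
 g(z) = sqrt(C1 + 5*z)/3


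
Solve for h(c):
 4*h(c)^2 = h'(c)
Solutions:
 h(c) = -1/(C1 + 4*c)


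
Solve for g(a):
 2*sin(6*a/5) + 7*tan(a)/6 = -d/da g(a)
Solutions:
 g(a) = C1 + 7*log(cos(a))/6 + 5*cos(6*a/5)/3


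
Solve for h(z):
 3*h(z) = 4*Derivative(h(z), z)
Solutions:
 h(z) = C1*exp(3*z/4)


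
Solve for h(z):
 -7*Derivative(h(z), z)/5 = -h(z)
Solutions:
 h(z) = C1*exp(5*z/7)


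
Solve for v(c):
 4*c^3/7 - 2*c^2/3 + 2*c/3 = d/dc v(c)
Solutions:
 v(c) = C1 + c^4/7 - 2*c^3/9 + c^2/3


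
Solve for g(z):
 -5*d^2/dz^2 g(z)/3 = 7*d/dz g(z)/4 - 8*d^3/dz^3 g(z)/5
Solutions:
 g(z) = C1 + C2*exp(z*(25 - sqrt(3145))/48) + C3*exp(z*(25 + sqrt(3145))/48)


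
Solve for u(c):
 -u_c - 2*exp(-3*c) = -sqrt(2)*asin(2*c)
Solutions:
 u(c) = C1 + sqrt(2)*c*asin(2*c) + sqrt(2)*sqrt(1 - 4*c^2)/2 + 2*exp(-3*c)/3


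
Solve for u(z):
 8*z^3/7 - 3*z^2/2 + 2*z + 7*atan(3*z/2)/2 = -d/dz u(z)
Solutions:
 u(z) = C1 - 2*z^4/7 + z^3/2 - z^2 - 7*z*atan(3*z/2)/2 + 7*log(9*z^2 + 4)/6


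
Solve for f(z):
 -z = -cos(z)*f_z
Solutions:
 f(z) = C1 + Integral(z/cos(z), z)


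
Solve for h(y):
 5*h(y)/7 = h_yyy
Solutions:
 h(y) = C3*exp(5^(1/3)*7^(2/3)*y/7) + (C1*sin(sqrt(3)*5^(1/3)*7^(2/3)*y/14) + C2*cos(sqrt(3)*5^(1/3)*7^(2/3)*y/14))*exp(-5^(1/3)*7^(2/3)*y/14)


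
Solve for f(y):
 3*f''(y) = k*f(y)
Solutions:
 f(y) = C1*exp(-sqrt(3)*sqrt(k)*y/3) + C2*exp(sqrt(3)*sqrt(k)*y/3)


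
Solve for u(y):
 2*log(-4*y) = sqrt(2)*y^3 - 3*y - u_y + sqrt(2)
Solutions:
 u(y) = C1 + sqrt(2)*y^4/4 - 3*y^2/2 - 2*y*log(-y) + y*(-4*log(2) + sqrt(2) + 2)


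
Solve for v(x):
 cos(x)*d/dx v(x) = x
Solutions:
 v(x) = C1 + Integral(x/cos(x), x)


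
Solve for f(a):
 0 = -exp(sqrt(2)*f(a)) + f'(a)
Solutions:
 f(a) = sqrt(2)*(2*log(-1/(C1 + a)) - log(2))/4


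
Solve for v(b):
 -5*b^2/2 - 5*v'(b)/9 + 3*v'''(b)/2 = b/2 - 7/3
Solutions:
 v(b) = C1 + C2*exp(-sqrt(30)*b/9) + C3*exp(sqrt(30)*b/9) - 3*b^3/2 - 9*b^2/20 - 201*b/10


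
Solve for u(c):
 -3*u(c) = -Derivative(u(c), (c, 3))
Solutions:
 u(c) = C3*exp(3^(1/3)*c) + (C1*sin(3^(5/6)*c/2) + C2*cos(3^(5/6)*c/2))*exp(-3^(1/3)*c/2)


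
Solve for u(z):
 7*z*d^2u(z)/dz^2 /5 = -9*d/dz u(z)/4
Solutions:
 u(z) = C1 + C2/z^(17/28)


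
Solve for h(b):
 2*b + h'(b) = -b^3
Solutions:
 h(b) = C1 - b^4/4 - b^2


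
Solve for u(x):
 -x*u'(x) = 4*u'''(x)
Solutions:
 u(x) = C1 + Integral(C2*airyai(-2^(1/3)*x/2) + C3*airybi(-2^(1/3)*x/2), x)


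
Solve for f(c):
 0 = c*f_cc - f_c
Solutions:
 f(c) = C1 + C2*c^2


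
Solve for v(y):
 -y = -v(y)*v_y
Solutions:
 v(y) = -sqrt(C1 + y^2)
 v(y) = sqrt(C1 + y^2)


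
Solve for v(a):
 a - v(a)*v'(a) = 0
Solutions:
 v(a) = -sqrt(C1 + a^2)
 v(a) = sqrt(C1 + a^2)


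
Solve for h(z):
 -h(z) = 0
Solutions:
 h(z) = 0


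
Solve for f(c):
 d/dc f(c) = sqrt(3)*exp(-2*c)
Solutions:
 f(c) = C1 - sqrt(3)*exp(-2*c)/2


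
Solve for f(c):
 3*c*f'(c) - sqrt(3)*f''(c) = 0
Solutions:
 f(c) = C1 + C2*erfi(sqrt(2)*3^(1/4)*c/2)


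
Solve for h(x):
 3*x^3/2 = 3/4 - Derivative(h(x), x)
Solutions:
 h(x) = C1 - 3*x^4/8 + 3*x/4


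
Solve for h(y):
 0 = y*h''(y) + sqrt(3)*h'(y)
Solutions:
 h(y) = C1 + C2*y^(1 - sqrt(3))


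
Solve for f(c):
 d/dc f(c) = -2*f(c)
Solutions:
 f(c) = C1*exp(-2*c)


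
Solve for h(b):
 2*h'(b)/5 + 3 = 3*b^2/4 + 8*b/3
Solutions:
 h(b) = C1 + 5*b^3/8 + 10*b^2/3 - 15*b/2


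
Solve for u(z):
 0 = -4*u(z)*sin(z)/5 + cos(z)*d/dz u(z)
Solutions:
 u(z) = C1/cos(z)^(4/5)


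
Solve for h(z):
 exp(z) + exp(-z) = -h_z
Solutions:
 h(z) = C1 - 2*sinh(z)


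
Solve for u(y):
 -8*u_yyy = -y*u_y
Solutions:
 u(y) = C1 + Integral(C2*airyai(y/2) + C3*airybi(y/2), y)


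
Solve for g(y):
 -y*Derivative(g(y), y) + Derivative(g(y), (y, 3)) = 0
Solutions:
 g(y) = C1 + Integral(C2*airyai(y) + C3*airybi(y), y)


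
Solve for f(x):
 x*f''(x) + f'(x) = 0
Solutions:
 f(x) = C1 + C2*log(x)


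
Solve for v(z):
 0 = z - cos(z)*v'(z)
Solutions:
 v(z) = C1 + Integral(z/cos(z), z)


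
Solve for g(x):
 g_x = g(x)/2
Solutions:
 g(x) = C1*exp(x/2)


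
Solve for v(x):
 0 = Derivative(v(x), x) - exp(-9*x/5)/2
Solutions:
 v(x) = C1 - 5*exp(-9*x/5)/18


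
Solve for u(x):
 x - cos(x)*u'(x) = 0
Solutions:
 u(x) = C1 + Integral(x/cos(x), x)


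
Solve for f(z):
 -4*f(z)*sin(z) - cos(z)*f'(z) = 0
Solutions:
 f(z) = C1*cos(z)^4


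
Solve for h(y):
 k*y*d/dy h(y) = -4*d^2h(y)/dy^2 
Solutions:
 h(y) = Piecewise((-sqrt(2)*sqrt(pi)*C1*erf(sqrt(2)*sqrt(k)*y/4)/sqrt(k) - C2, (k > 0) | (k < 0)), (-C1*y - C2, True))


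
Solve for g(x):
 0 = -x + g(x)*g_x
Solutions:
 g(x) = -sqrt(C1 + x^2)
 g(x) = sqrt(C1 + x^2)


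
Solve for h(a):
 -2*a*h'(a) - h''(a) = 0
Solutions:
 h(a) = C1 + C2*erf(a)


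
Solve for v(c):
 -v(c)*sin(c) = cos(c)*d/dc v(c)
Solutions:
 v(c) = C1*cos(c)


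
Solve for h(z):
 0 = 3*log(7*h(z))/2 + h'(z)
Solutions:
 2*Integral(1/(log(_y) + log(7)), (_y, h(z)))/3 = C1 - z


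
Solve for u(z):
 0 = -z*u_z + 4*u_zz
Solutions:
 u(z) = C1 + C2*erfi(sqrt(2)*z/4)


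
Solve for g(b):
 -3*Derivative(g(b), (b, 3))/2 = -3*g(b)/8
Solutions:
 g(b) = C3*exp(2^(1/3)*b/2) + (C1*sin(2^(1/3)*sqrt(3)*b/4) + C2*cos(2^(1/3)*sqrt(3)*b/4))*exp(-2^(1/3)*b/4)


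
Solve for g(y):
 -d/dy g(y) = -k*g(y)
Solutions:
 g(y) = C1*exp(k*y)


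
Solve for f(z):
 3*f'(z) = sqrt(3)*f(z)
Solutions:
 f(z) = C1*exp(sqrt(3)*z/3)


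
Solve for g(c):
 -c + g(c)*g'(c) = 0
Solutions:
 g(c) = -sqrt(C1 + c^2)
 g(c) = sqrt(C1 + c^2)


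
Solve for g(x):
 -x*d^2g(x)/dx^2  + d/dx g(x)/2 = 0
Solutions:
 g(x) = C1 + C2*x^(3/2)


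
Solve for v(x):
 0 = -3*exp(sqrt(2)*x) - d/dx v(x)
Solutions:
 v(x) = C1 - 3*sqrt(2)*exp(sqrt(2)*x)/2


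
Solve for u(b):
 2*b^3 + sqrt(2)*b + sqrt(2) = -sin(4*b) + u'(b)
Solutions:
 u(b) = C1 + b^4/2 + sqrt(2)*b^2/2 + sqrt(2)*b - cos(4*b)/4


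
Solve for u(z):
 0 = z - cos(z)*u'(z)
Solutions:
 u(z) = C1 + Integral(z/cos(z), z)


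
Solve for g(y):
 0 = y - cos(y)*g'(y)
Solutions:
 g(y) = C1 + Integral(y/cos(y), y)


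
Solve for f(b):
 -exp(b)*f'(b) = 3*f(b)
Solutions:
 f(b) = C1*exp(3*exp(-b))


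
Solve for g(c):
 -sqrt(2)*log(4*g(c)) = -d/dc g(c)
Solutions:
 -sqrt(2)*Integral(1/(log(_y) + 2*log(2)), (_y, g(c)))/2 = C1 - c


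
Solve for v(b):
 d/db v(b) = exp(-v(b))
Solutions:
 v(b) = log(C1 + b)


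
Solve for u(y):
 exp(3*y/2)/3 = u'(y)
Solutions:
 u(y) = C1 + 2*exp(3*y/2)/9


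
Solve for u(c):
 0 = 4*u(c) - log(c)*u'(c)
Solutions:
 u(c) = C1*exp(4*li(c))


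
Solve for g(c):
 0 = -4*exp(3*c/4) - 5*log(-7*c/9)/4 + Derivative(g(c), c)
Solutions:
 g(c) = C1 + 5*c*log(-c)/4 + 5*c*(-2*log(3) - 1 + log(7))/4 + 16*exp(3*c/4)/3


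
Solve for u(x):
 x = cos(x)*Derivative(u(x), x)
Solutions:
 u(x) = C1 + Integral(x/cos(x), x)


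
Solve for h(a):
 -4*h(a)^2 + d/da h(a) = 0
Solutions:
 h(a) = -1/(C1 + 4*a)


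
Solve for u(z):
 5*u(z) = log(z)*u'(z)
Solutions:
 u(z) = C1*exp(5*li(z))


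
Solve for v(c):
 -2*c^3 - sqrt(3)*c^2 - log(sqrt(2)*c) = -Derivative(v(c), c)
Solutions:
 v(c) = C1 + c^4/2 + sqrt(3)*c^3/3 + c*log(c) - c + c*log(2)/2


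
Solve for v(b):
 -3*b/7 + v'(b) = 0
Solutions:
 v(b) = C1 + 3*b^2/14


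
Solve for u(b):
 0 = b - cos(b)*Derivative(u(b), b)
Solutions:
 u(b) = C1 + Integral(b/cos(b), b)


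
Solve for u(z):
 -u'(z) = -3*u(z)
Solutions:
 u(z) = C1*exp(3*z)


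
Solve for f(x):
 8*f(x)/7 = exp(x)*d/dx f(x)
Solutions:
 f(x) = C1*exp(-8*exp(-x)/7)


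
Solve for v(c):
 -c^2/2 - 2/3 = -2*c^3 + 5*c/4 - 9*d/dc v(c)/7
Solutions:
 v(c) = C1 - 7*c^4/18 + 7*c^3/54 + 35*c^2/72 + 14*c/27


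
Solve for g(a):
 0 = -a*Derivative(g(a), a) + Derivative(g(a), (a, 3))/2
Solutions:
 g(a) = C1 + Integral(C2*airyai(2^(1/3)*a) + C3*airybi(2^(1/3)*a), a)


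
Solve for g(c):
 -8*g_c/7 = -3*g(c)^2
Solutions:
 g(c) = -8/(C1 + 21*c)


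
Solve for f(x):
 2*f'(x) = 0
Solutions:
 f(x) = C1


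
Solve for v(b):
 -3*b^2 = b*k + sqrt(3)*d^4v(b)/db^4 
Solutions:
 v(b) = C1 + C2*b + C3*b^2 + C4*b^3 - sqrt(3)*b^6/360 - sqrt(3)*b^5*k/360


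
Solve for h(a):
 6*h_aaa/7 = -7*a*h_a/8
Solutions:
 h(a) = C1 + Integral(C2*airyai(-42^(2/3)*a/12) + C3*airybi(-42^(2/3)*a/12), a)


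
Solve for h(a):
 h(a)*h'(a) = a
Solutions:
 h(a) = -sqrt(C1 + a^2)
 h(a) = sqrt(C1 + a^2)


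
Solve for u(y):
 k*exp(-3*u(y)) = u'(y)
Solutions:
 u(y) = log(C1 + 3*k*y)/3
 u(y) = log((-3^(1/3) - 3^(5/6)*I)*(C1 + k*y)^(1/3)/2)
 u(y) = log((-3^(1/3) + 3^(5/6)*I)*(C1 + k*y)^(1/3)/2)


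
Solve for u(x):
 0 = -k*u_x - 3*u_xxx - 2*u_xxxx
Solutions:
 u(x) = C1 + C2*exp(-x*((2*k + sqrt((2*k + 1)^2 - 1) + 1)^(1/3) + 1 + (2*k + sqrt((2*k + 1)^2 - 1) + 1)^(-1/3))/2) + C3*exp(x*((2*k + sqrt((2*k + 1)^2 - 1) + 1)^(1/3)/4 - sqrt(3)*I*(2*k + sqrt((2*k + 1)^2 - 1) + 1)^(1/3)/4 - 1/2 - 1/((-1 + sqrt(3)*I)*(2*k + sqrt((2*k + 1)^2 - 1) + 1)^(1/3)))) + C4*exp(x*((2*k + sqrt((2*k + 1)^2 - 1) + 1)^(1/3)/4 + sqrt(3)*I*(2*k + sqrt((2*k + 1)^2 - 1) + 1)^(1/3)/4 - 1/2 + 1/((1 + sqrt(3)*I)*(2*k + sqrt((2*k + 1)^2 - 1) + 1)^(1/3))))


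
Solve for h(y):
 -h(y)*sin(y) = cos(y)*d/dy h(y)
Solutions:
 h(y) = C1*cos(y)


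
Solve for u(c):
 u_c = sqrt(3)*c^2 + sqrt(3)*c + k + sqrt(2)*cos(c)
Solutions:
 u(c) = C1 + sqrt(3)*c^3/3 + sqrt(3)*c^2/2 + c*k + sqrt(2)*sin(c)


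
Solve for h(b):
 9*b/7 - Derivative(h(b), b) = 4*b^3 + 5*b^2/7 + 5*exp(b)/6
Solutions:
 h(b) = C1 - b^4 - 5*b^3/21 + 9*b^2/14 - 5*exp(b)/6


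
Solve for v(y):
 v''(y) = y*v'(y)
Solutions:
 v(y) = C1 + C2*erfi(sqrt(2)*y/2)


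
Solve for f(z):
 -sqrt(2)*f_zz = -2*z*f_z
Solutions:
 f(z) = C1 + C2*erfi(2^(3/4)*z/2)


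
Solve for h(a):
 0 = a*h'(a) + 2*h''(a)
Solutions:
 h(a) = C1 + C2*erf(a/2)


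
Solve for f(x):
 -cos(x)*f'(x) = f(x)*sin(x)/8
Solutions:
 f(x) = C1*cos(x)^(1/8)


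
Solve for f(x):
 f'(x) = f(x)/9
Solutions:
 f(x) = C1*exp(x/9)


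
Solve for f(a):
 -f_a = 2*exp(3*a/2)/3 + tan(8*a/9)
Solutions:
 f(a) = C1 - 4*exp(3*a/2)/9 + 9*log(cos(8*a/9))/8


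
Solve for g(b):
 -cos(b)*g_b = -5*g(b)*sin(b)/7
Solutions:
 g(b) = C1/cos(b)^(5/7)


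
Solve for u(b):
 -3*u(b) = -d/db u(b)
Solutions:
 u(b) = C1*exp(3*b)


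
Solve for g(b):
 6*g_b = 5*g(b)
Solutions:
 g(b) = C1*exp(5*b/6)


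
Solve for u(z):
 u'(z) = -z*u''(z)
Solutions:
 u(z) = C1 + C2*log(z)


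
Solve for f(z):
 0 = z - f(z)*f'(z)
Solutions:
 f(z) = -sqrt(C1 + z^2)
 f(z) = sqrt(C1 + z^2)


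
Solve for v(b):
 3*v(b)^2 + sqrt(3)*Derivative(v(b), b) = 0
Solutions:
 v(b) = 1/(C1 + sqrt(3)*b)


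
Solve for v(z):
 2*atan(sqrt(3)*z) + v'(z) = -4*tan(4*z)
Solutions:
 v(z) = C1 - 2*z*atan(sqrt(3)*z) + sqrt(3)*log(3*z^2 + 1)/3 + log(cos(4*z))


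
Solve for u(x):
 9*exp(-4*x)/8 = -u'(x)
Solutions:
 u(x) = C1 + 9*exp(-4*x)/32


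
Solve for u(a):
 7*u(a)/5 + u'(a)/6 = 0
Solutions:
 u(a) = C1*exp(-42*a/5)


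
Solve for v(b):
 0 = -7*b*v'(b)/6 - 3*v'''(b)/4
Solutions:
 v(b) = C1 + Integral(C2*airyai(-42^(1/3)*b/3) + C3*airybi(-42^(1/3)*b/3), b)


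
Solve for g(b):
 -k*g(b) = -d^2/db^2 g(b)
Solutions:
 g(b) = C1*exp(-b*sqrt(k)) + C2*exp(b*sqrt(k))


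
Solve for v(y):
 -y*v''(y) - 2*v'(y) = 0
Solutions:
 v(y) = C1 + C2/y


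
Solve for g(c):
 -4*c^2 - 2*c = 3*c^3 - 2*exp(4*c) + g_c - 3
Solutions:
 g(c) = C1 - 3*c^4/4 - 4*c^3/3 - c^2 + 3*c + exp(4*c)/2


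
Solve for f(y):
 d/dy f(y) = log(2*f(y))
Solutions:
 -Integral(1/(log(_y) + log(2)), (_y, f(y))) = C1 - y


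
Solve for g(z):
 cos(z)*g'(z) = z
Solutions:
 g(z) = C1 + Integral(z/cos(z), z)


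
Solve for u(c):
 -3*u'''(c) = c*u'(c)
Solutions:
 u(c) = C1 + Integral(C2*airyai(-3^(2/3)*c/3) + C3*airybi(-3^(2/3)*c/3), c)


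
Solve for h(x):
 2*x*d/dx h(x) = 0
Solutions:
 h(x) = C1


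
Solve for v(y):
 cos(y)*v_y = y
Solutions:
 v(y) = C1 + Integral(y/cos(y), y)


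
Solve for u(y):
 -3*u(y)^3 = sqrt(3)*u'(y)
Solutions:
 u(y) = -sqrt(2)*sqrt(-1/(C1 - sqrt(3)*y))/2
 u(y) = sqrt(2)*sqrt(-1/(C1 - sqrt(3)*y))/2


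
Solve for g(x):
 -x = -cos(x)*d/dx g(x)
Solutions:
 g(x) = C1 + Integral(x/cos(x), x)


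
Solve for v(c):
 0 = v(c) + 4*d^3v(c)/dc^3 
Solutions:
 v(c) = C3*exp(-2^(1/3)*c/2) + (C1*sin(2^(1/3)*sqrt(3)*c/4) + C2*cos(2^(1/3)*sqrt(3)*c/4))*exp(2^(1/3)*c/4)


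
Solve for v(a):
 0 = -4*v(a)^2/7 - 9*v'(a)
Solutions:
 v(a) = 63/(C1 + 4*a)


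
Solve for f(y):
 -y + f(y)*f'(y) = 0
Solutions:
 f(y) = -sqrt(C1 + y^2)
 f(y) = sqrt(C1 + y^2)


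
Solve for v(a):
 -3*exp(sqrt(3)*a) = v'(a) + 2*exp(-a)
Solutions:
 v(a) = C1 - sqrt(3)*exp(sqrt(3)*a) + 2*exp(-a)


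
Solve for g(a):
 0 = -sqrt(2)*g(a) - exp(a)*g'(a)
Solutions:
 g(a) = C1*exp(sqrt(2)*exp(-a))


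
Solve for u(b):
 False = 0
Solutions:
 u(b) = C1 - 3*b*asin(b/3)/5 + zoo*b - 3*sqrt(9 - b^2)/5


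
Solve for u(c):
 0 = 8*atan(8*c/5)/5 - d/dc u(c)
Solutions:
 u(c) = C1 + 8*c*atan(8*c/5)/5 - log(64*c^2 + 25)/2


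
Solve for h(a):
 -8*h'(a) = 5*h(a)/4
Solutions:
 h(a) = C1*exp(-5*a/32)


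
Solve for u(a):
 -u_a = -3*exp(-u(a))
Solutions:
 u(a) = log(C1 + 3*a)


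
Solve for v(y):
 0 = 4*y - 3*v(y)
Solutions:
 v(y) = 4*y/3


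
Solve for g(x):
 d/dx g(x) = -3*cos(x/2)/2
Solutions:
 g(x) = C1 - 3*sin(x/2)


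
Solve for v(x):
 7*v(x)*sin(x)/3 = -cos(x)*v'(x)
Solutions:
 v(x) = C1*cos(x)^(7/3)


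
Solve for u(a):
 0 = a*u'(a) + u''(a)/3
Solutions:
 u(a) = C1 + C2*erf(sqrt(6)*a/2)


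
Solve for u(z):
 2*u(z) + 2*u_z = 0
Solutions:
 u(z) = C1*exp(-z)


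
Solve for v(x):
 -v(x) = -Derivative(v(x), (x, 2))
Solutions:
 v(x) = C1*exp(-x) + C2*exp(x)


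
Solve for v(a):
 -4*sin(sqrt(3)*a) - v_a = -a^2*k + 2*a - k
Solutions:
 v(a) = C1 + a^3*k/3 - a^2 + a*k + 4*sqrt(3)*cos(sqrt(3)*a)/3


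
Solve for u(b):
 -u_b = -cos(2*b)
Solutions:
 u(b) = C1 + sin(2*b)/2


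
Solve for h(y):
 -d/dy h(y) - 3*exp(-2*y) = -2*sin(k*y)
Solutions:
 h(y) = C1 + 3*exp(-2*y)/2 - 2*cos(k*y)/k


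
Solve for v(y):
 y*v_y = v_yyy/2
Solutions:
 v(y) = C1 + Integral(C2*airyai(2^(1/3)*y) + C3*airybi(2^(1/3)*y), y)


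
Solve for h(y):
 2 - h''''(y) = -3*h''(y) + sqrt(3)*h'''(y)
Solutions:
 h(y) = C1 + C2*y + C3*exp(y*(-sqrt(3) + sqrt(15))/2) + C4*exp(-y*(sqrt(3) + sqrt(15))/2) - y^2/3


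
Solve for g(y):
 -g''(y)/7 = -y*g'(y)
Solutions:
 g(y) = C1 + C2*erfi(sqrt(14)*y/2)


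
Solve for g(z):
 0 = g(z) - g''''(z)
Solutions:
 g(z) = C1*exp(-z) + C2*exp(z) + C3*sin(z) + C4*cos(z)


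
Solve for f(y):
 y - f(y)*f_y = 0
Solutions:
 f(y) = -sqrt(C1 + y^2)
 f(y) = sqrt(C1 + y^2)


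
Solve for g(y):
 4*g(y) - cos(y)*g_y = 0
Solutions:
 g(y) = C1*(sin(y)^2 + 2*sin(y) + 1)/(sin(y)^2 - 2*sin(y) + 1)


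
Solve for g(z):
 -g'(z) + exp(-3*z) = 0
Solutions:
 g(z) = C1 - exp(-3*z)/3


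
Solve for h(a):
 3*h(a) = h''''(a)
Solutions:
 h(a) = C1*exp(-3^(1/4)*a) + C2*exp(3^(1/4)*a) + C3*sin(3^(1/4)*a) + C4*cos(3^(1/4)*a)


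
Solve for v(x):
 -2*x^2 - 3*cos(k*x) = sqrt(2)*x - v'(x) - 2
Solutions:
 v(x) = C1 + 2*x^3/3 + sqrt(2)*x^2/2 - 2*x + 3*sin(k*x)/k


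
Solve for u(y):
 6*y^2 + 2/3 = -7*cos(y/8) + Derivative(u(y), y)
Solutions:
 u(y) = C1 + 2*y^3 + 2*y/3 + 56*sin(y/8)


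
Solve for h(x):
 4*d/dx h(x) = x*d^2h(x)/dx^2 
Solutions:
 h(x) = C1 + C2*x^5


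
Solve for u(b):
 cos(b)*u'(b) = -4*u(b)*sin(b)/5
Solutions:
 u(b) = C1*cos(b)^(4/5)


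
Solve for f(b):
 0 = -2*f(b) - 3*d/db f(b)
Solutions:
 f(b) = C1*exp(-2*b/3)


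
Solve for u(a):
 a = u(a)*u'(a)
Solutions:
 u(a) = -sqrt(C1 + a^2)
 u(a) = sqrt(C1 + a^2)


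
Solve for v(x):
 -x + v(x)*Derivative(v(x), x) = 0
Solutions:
 v(x) = -sqrt(C1 + x^2)
 v(x) = sqrt(C1 + x^2)


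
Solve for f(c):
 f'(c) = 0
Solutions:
 f(c) = C1


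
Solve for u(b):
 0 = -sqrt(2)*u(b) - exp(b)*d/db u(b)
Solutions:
 u(b) = C1*exp(sqrt(2)*exp(-b))


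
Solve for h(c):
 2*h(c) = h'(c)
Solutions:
 h(c) = C1*exp(2*c)


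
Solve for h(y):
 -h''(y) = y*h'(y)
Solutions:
 h(y) = C1 + C2*erf(sqrt(2)*y/2)


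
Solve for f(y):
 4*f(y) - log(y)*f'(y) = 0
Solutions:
 f(y) = C1*exp(4*li(y))


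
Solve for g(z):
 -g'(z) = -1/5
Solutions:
 g(z) = C1 + z/5


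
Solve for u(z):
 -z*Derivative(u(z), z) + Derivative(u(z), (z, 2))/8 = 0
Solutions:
 u(z) = C1 + C2*erfi(2*z)


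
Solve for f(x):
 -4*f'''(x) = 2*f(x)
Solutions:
 f(x) = C3*exp(-2^(2/3)*x/2) + (C1*sin(2^(2/3)*sqrt(3)*x/4) + C2*cos(2^(2/3)*sqrt(3)*x/4))*exp(2^(2/3)*x/4)


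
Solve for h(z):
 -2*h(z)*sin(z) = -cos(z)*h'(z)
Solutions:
 h(z) = C1/cos(z)^2


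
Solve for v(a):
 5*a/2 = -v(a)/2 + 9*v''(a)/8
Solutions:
 v(a) = C1*exp(-2*a/3) + C2*exp(2*a/3) - 5*a


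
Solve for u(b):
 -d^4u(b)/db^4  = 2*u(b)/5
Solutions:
 u(b) = (C1*sin(10^(3/4)*b/10) + C2*cos(10^(3/4)*b/10))*exp(-10^(3/4)*b/10) + (C3*sin(10^(3/4)*b/10) + C4*cos(10^(3/4)*b/10))*exp(10^(3/4)*b/10)


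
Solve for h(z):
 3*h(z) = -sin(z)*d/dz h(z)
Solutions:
 h(z) = C1*(cos(z) + 1)^(3/2)/(cos(z) - 1)^(3/2)


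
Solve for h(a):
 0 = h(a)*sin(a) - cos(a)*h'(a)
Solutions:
 h(a) = C1/cos(a)


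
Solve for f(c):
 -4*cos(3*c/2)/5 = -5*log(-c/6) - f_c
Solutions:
 f(c) = C1 - 5*c*log(-c) + 5*c + 5*c*log(6) + 8*sin(3*c/2)/15


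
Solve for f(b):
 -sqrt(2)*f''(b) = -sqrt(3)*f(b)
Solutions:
 f(b) = C1*exp(-2^(3/4)*3^(1/4)*b/2) + C2*exp(2^(3/4)*3^(1/4)*b/2)


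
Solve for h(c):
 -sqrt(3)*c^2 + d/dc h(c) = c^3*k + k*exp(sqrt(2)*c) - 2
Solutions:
 h(c) = C1 + c^4*k/4 + sqrt(3)*c^3/3 - 2*c + sqrt(2)*k*exp(sqrt(2)*c)/2


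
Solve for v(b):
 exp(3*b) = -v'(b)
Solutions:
 v(b) = C1 - exp(3*b)/3


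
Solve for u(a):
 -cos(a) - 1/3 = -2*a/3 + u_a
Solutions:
 u(a) = C1 + a^2/3 - a/3 - sin(a)


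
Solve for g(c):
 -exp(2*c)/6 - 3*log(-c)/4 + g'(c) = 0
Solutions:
 g(c) = C1 + 3*c*log(-c)/4 - 3*c/4 + exp(2*c)/12


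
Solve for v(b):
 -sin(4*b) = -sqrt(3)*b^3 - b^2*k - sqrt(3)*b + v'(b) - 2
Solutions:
 v(b) = C1 + sqrt(3)*b^4/4 + b^3*k/3 + sqrt(3)*b^2/2 + 2*b + cos(4*b)/4


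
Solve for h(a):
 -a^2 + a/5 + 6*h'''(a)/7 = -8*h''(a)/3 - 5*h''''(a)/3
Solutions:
 h(a) = C1 + C2*a + a^4/32 - 59*a^3/1120 - 5757*a^2/31360 + (C3*sin(sqrt(1879)*a/35) + C4*cos(sqrt(1879)*a/35))*exp(-9*a/35)


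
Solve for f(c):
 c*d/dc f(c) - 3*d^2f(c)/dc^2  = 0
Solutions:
 f(c) = C1 + C2*erfi(sqrt(6)*c/6)


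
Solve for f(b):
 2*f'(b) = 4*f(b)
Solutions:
 f(b) = C1*exp(2*b)


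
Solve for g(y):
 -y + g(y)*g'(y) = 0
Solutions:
 g(y) = -sqrt(C1 + y^2)
 g(y) = sqrt(C1 + y^2)


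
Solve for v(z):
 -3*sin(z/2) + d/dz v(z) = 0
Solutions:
 v(z) = C1 - 6*cos(z/2)


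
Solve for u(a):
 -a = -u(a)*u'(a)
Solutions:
 u(a) = -sqrt(C1 + a^2)
 u(a) = sqrt(C1 + a^2)


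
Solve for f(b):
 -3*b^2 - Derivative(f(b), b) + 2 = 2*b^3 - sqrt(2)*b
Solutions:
 f(b) = C1 - b^4/2 - b^3 + sqrt(2)*b^2/2 + 2*b


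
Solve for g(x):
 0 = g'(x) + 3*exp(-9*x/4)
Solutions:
 g(x) = C1 + 4*exp(-9*x/4)/3


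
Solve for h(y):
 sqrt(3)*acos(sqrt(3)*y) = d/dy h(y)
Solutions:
 h(y) = C1 + sqrt(3)*(y*acos(sqrt(3)*y) - sqrt(3)*sqrt(1 - 3*y^2)/3)


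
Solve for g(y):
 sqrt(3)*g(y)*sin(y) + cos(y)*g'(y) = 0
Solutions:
 g(y) = C1*cos(y)^(sqrt(3))


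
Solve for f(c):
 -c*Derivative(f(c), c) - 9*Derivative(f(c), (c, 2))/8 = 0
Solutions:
 f(c) = C1 + C2*erf(2*c/3)


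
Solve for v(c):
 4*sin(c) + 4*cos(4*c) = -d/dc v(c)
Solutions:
 v(c) = C1 - sin(4*c) + 4*cos(c)


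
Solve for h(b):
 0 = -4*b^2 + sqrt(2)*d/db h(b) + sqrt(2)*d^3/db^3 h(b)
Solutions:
 h(b) = C1 + C2*sin(b) + C3*cos(b) + 2*sqrt(2)*b^3/3 - 4*sqrt(2)*b


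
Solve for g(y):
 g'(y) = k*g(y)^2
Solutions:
 g(y) = -1/(C1 + k*y)


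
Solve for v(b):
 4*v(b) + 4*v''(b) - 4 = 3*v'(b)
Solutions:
 v(b) = (C1*sin(sqrt(55)*b/8) + C2*cos(sqrt(55)*b/8))*exp(3*b/8) + 1


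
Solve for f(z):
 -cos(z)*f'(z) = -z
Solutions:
 f(z) = C1 + Integral(z/cos(z), z)


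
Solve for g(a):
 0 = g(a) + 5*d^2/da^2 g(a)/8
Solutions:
 g(a) = C1*sin(2*sqrt(10)*a/5) + C2*cos(2*sqrt(10)*a/5)


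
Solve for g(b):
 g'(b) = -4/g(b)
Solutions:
 g(b) = -sqrt(C1 - 8*b)
 g(b) = sqrt(C1 - 8*b)


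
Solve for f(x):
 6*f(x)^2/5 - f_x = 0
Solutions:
 f(x) = -5/(C1 + 6*x)


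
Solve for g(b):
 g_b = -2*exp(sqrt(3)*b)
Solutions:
 g(b) = C1 - 2*sqrt(3)*exp(sqrt(3)*b)/3


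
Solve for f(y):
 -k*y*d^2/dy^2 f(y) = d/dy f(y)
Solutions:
 f(y) = C1 + y^(((re(k) - 1)*re(k) + im(k)^2)/(re(k)^2 + im(k)^2))*(C2*sin(log(y)*Abs(im(k))/(re(k)^2 + im(k)^2)) + C3*cos(log(y)*im(k)/(re(k)^2 + im(k)^2)))


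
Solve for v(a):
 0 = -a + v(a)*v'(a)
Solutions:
 v(a) = -sqrt(C1 + a^2)
 v(a) = sqrt(C1 + a^2)


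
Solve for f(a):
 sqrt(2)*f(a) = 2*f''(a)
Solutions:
 f(a) = C1*exp(-2^(3/4)*a/2) + C2*exp(2^(3/4)*a/2)


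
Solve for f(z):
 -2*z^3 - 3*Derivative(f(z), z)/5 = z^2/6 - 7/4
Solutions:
 f(z) = C1 - 5*z^4/6 - 5*z^3/54 + 35*z/12


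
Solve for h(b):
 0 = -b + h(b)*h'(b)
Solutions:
 h(b) = -sqrt(C1 + b^2)
 h(b) = sqrt(C1 + b^2)


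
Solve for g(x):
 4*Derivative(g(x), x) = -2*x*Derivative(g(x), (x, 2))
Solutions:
 g(x) = C1 + C2/x


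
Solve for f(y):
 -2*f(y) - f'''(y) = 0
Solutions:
 f(y) = C3*exp(-2^(1/3)*y) + (C1*sin(2^(1/3)*sqrt(3)*y/2) + C2*cos(2^(1/3)*sqrt(3)*y/2))*exp(2^(1/3)*y/2)


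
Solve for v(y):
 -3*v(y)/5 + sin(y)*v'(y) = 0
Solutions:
 v(y) = C1*(cos(y) - 1)^(3/10)/(cos(y) + 1)^(3/10)


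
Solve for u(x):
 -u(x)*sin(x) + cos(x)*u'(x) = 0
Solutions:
 u(x) = C1/cos(x)


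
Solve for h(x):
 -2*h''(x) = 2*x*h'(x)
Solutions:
 h(x) = C1 + C2*erf(sqrt(2)*x/2)


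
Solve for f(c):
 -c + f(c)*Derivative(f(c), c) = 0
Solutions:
 f(c) = -sqrt(C1 + c^2)
 f(c) = sqrt(C1 + c^2)


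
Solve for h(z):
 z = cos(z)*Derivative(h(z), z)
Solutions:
 h(z) = C1 + Integral(z/cos(z), z)


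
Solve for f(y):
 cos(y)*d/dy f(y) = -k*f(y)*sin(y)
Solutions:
 f(y) = C1*exp(k*log(cos(y)))


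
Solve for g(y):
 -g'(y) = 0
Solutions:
 g(y) = C1


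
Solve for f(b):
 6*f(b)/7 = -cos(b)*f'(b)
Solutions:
 f(b) = C1*(sin(b) - 1)^(3/7)/(sin(b) + 1)^(3/7)


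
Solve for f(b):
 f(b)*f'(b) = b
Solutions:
 f(b) = -sqrt(C1 + b^2)
 f(b) = sqrt(C1 + b^2)


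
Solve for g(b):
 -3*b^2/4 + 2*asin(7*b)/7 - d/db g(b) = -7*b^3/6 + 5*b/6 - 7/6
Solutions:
 g(b) = C1 + 7*b^4/24 - b^3/4 - 5*b^2/12 + 2*b*asin(7*b)/7 + 7*b/6 + 2*sqrt(1 - 49*b^2)/49


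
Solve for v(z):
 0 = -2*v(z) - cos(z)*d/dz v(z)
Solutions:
 v(z) = C1*(sin(z) - 1)/(sin(z) + 1)


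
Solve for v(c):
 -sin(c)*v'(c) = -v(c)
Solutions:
 v(c) = C1*sqrt(cos(c) - 1)/sqrt(cos(c) + 1)


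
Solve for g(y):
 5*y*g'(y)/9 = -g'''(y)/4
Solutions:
 g(y) = C1 + Integral(C2*airyai(-60^(1/3)*y/3) + C3*airybi(-60^(1/3)*y/3), y)


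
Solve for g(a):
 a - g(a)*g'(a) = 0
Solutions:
 g(a) = -sqrt(C1 + a^2)
 g(a) = sqrt(C1 + a^2)


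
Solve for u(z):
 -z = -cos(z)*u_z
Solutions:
 u(z) = C1 + Integral(z/cos(z), z)


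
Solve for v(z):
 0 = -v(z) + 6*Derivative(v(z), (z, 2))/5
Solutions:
 v(z) = C1*exp(-sqrt(30)*z/6) + C2*exp(sqrt(30)*z/6)


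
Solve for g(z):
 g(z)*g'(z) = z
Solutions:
 g(z) = -sqrt(C1 + z^2)
 g(z) = sqrt(C1 + z^2)


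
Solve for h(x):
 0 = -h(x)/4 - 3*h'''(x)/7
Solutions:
 h(x) = C3*exp(x*(-126^(1/3) + 3*14^(1/3)*3^(2/3))/24)*sin(14^(1/3)*3^(1/6)*x/4) + C4*exp(x*(-126^(1/3) + 3*14^(1/3)*3^(2/3))/24)*cos(14^(1/3)*3^(1/6)*x/4) + C5*exp(-x*(126^(1/3) + 3*14^(1/3)*3^(2/3))/24) + (C1*sin(14^(1/3)*3^(1/6)*x/4) + C2*cos(14^(1/3)*3^(1/6)*x/4))*exp(126^(1/3)*x/12)


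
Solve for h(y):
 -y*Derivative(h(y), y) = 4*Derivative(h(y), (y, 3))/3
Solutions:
 h(y) = C1 + Integral(C2*airyai(-6^(1/3)*y/2) + C3*airybi(-6^(1/3)*y/2), y)


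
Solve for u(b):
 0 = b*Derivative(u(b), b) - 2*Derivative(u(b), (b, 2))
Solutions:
 u(b) = C1 + C2*erfi(b/2)


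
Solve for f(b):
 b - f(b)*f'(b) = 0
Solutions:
 f(b) = -sqrt(C1 + b^2)
 f(b) = sqrt(C1 + b^2)


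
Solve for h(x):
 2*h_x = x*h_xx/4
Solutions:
 h(x) = C1 + C2*x^9


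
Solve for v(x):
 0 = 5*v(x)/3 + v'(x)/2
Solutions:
 v(x) = C1*exp(-10*x/3)


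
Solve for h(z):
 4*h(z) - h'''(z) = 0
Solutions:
 h(z) = C3*exp(2^(2/3)*z) + (C1*sin(2^(2/3)*sqrt(3)*z/2) + C2*cos(2^(2/3)*sqrt(3)*z/2))*exp(-2^(2/3)*z/2)
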